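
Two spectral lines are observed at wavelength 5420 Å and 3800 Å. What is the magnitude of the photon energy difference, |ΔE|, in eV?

Using E = hc/λ: E₁ = 3.665 × 10^-19 J, E₂ = 5.227 × 10^-19 J.
|ΔE| = |3.665 × 10^-19 − 5.227 × 10^-19| = 1.56 × 10^-19 J = 0.975 eV.

0.975 eV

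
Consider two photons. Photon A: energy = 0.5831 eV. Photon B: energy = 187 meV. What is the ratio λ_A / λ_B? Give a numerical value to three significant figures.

λ_A = 2.126e-6 m (from energy = 0.5831 eV, via λ = hc/E).
λ_B = 6.630e-6 m (from energy = 187 meV, via λ = hc/E).
Ratio = 2.126e-6 / 6.630e-6 = 0.321.

0.321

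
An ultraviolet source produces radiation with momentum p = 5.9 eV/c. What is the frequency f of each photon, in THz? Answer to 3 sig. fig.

1430 THz

In SI units: p = 5.9 eV/c = 3.1531 × 10^-27 kg·m/s.
Apply f = pc/h: f = 1.427 × 10^15 Hz.
Converting to THz: f = 1427 THz ≈ 1430 THz.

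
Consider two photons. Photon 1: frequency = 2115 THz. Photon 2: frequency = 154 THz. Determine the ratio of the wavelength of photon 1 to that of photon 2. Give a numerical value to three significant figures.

0.0728

λ_1 = 1.417e-7 m (from frequency = 2115 THz, via λ = c/f).
λ_2 = 1.947e-6 m (from frequency = 154 THz, via λ = c/f).
Ratio = 1.417e-7 / 1.947e-6 = 0.0728.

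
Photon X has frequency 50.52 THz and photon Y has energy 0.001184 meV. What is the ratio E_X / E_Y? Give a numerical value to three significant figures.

1.76 × 10^5

E_X = 3.347 × 10^-20 J (from frequency = 50.52 THz, via E = hf).
E_Y = 1.897 × 10^-25 J (from energy = 0.001184 meV, via E given directly).
Ratio = 3.347 × 10^-20 / 1.897 × 10^-25 = 1.76 × 10^5.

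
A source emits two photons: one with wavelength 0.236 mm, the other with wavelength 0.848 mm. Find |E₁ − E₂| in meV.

Using E = hc/λ: E₁ = 8.417e-22 J, E₂ = 2.343e-22 J.
|ΔE| = |8.417e-22 − 2.343e-22| = 6.07e-22 J = 3.79 meV.

3.79 meV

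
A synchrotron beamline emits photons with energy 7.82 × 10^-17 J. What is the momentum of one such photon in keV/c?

0.488 keV/c

Use c = 2.99792458 × 10^8 m/s, 1 eV = 1.602176634 × 10^-19 J.
Apply p = E/c: p = 2.608 × 10^-25 kg·m/s.
Converting to keV/c: p = 0.4881 keV/c ≈ 0.488 keV/c.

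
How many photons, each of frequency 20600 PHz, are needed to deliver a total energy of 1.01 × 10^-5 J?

7.40 × 10^8 photons

Per-photon energy: E = 1.365 × 10^-14 J (from frequency = 20600 PHz).
N = E_total / E_photon = 1.01 × 10^-5 J / 1.365 × 10^-14 J = 7.40 × 10^8.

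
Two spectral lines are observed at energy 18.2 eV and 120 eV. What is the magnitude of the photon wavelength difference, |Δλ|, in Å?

578 Å

Using λ = hc/E: λ₁ = 6.812e-8 m, λ₂ = 1.033e-8 m.
|Δλ| = |6.812e-8 − 1.033e-8| = 5.78e-8 m = 578 Å.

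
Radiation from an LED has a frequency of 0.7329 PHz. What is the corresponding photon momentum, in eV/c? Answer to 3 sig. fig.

3.03 eV/c

(h = 6.62607015·10^-34 J·s, c = 2.99792458·10^8 m/s, 1 eV = 1.602176634·10^-19 J.)
First convert: f = 0.7329 PHz = 7.329·10^14 Hz.
The photon relation is p = hf/c, giving p = 1.620·10^-27 kg·m/s.
Converting to eV/c: p = 3.031 eV/c ≈ 3.03 eV/c.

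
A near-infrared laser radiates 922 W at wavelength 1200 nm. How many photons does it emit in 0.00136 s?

Total energy: E_total = P·t = 922 × 0.00136 = 1.254 J.
Per-photon energy: E = 1.655e-19 J.
N = E_total / E_photon = 7.57e18.

7.57e18 photons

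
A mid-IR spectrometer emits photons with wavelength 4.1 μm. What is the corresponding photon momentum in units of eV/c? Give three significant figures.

Take h = 6.62607015 × 10^-34 J·s, c = 2.99792458 × 10^8 m/s, 1 eV = 1.602176634 × 10^-19 J.
First convert: λ = 4.1 μm = 4.1 × 10^-6 m.
Since p = h/λ for a photon, p = 1.616 × 10^-28 kg·m/s.
Converting to eV/c: p = 0.3024 eV/c ≈ 0.302 eV/c.

0.302 eV/c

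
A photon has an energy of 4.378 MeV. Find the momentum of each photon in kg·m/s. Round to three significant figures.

2.34e-21 kg·m/s

(c = 2.99792458e8 m/s, 1 eV = 1.602176634e-19 J.)
In SI units: E = 4.378 MeV = 7.0143e-13 J.
The photon relation is p = E/c, giving p = 2.340e-21 kg·m/s.
So p ≈ 2.34e-21 kg·m/s.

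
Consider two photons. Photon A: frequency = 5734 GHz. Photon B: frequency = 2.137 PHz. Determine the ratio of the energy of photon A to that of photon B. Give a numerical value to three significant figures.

2.68·10^-3

E_A = 3.799·10^-21 J (from frequency = 5734 GHz, via E = hf).
E_B = 1.416·10^-18 J (from frequency = 2.137 PHz, via E = hf).
Ratio = 3.799·10^-21 / 1.416·10^-18 = 2.68·10^-3.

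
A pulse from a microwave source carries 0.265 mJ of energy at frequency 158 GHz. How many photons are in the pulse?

Per-photon energy: E = 1.047e-22 J (from frequency = 158 GHz).
N = E_total / E_photon = 2.65e-4 J / 1.047e-22 J = 2.53e18.

2.53e18 photons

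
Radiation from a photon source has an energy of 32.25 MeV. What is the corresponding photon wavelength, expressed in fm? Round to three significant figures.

In SI units: E = 32.25 MeV = 5.1670e-12 J.
For a photon λ = hc/E, so λ = 3.844e-14 m.
Converting to fm: λ = 38.44 fm ≈ 38.4 fm.

38.4 fm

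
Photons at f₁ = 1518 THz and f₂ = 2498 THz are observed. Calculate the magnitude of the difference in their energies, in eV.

Using E = hf: E₁ = 1.0058 × 10^-18 J, E₂ = 1.6552 × 10^-18 J.
|ΔE| = |1.0058 × 10^-18 − 1.6552 × 10^-18| = 6.49 × 10^-19 J = 4.05 eV.

4.05 eV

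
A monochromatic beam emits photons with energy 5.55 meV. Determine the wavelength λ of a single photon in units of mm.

0.223 mm

First convert: E = 5.55 meV = 8.8921e-22 J.
For a photon λ = hc/E, so λ = 2.234e-4 m.
Converting to mm: λ = 0.2234 mm ≈ 0.223 mm.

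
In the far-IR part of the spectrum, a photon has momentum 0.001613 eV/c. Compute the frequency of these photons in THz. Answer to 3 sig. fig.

0.390 THz

Convert to SI: p = 0.001613 eV/c = 8.6203e-31 kg·m/s.
For a photon f = pc/h, so f = 3.900e11 Hz.
Converting to THz: f = 0.3900 THz ≈ 0.390 THz.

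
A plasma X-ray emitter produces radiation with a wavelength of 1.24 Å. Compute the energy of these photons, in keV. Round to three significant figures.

(h = 6.62607015 × 10^-34 J·s, c = 2.99792458 × 10^8 m/s, 1 eV = 1.602176634 × 10^-19 J.)
Convert to SI: λ = 1.24 Å = 1.24 × 10^-10 m.
For a photon E = hc/λ, so E = 1.602 × 10^-15 J.
Converting to keV: E = 9.999 keV ≈ 10.0 keV.

10.0 keV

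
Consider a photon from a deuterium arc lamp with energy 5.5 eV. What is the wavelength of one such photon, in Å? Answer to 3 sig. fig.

2250 Å

Use h = 6.62607015 × 10^-34 J·s, c = 2.99792458 × 10^8 m/s, 1 eV = 1.602176634 × 10^-19 J.
In SI units: E = 5.5 eV = 8.8120 × 10^-19 J.
The photon relation is λ = hc/E, giving λ = 2.254 × 10^-7 m.
Converting to Å: λ = 2254 Å ≈ 2250 Å.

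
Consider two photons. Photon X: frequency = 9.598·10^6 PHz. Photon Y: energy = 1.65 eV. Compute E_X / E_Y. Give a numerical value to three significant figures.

2.41·10^7

E_X = 6.360·10^-12 J (from frequency = 9.598·10^6 PHz, via E = hf).
E_Y = 2.644·10^-19 J (from energy = 1.65 eV, via E given directly).
Ratio = 6.360·10^-12 / 2.644·10^-19 = 2.41·10^7.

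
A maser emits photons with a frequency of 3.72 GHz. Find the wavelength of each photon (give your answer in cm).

In SI units: f = 3.72 GHz = 3.72e9 Hz.
The photon relation is λ = c/f, giving λ = 0.08059 m.
Converting to cm: λ = 8.059 cm ≈ 8.06 cm.

8.06 cm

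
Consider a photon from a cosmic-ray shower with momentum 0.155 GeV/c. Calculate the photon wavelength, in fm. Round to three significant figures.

(h = 6.62607015e-34 J·s, c = 2.99792458e8 m/s, 1 eV = 1.602176634e-19 J.)
Convert to SI: p = 0.155 GeV/c = 8.2836e-20 kg·m/s.
Apply λ = h/p: λ = 7.999e-15 m.
Converting to fm: λ = 7.999 fm ≈ 8.00 fm.

8.00 fm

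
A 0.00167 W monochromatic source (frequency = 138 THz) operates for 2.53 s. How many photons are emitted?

4.62 × 10^16 photons

Total energy: E_total = P·t = 0.00167 × 2.53 = 0.004225 J.
Per-photon energy: E = 9.144 × 10^-20 J.
N = E_total / E_photon = 4.62 × 10^16.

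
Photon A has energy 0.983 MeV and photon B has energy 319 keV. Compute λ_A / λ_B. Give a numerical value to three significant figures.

0.325

λ_A = 1.261 × 10^-12 m (from energy = 0.983 MeV, via λ = hc/E).
λ_B = 3.887 × 10^-12 m (from energy = 319 keV, via λ = hc/E).
Ratio = 1.261 × 10^-12 / 3.887 × 10^-12 = 0.325.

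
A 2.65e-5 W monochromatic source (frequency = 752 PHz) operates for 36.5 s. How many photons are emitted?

Total energy: E_total = P·t = 2.65e-5 × 36.5 = 9.673e-4 J.
Per-photon energy: E = 4.983e-16 J.
N = E_total / E_photon = 1.94e12.

1.94e12 photons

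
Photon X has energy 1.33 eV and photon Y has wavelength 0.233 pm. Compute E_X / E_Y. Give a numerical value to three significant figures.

E_X = 2.131e-19 J (from energy = 1.33 eV, via E given directly).
E_Y = 8.526e-13 J (from wavelength = 0.233 pm, via E = hc/λ).
Ratio = 2.131e-19 / 8.526e-13 = 2.50e-7.

2.50e-7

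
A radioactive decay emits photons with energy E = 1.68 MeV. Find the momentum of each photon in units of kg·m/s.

(c = 2.99792458 × 10^8 m/s, 1 eV = 1.602176634 × 10^-19 J.)
In SI units: E = 1.68 MeV = 2.6917 × 10^-13 J.
For a photon p = E/c, so p = 8.978 × 10^-22 kg·m/s.
So p ≈ 8.98 × 10^-22 kg·m/s.

8.98 × 10^-22 kg·m/s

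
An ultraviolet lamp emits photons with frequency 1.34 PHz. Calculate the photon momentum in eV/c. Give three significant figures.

5.54 eV/c

(h = 6.62607015e-34 J·s, c = 2.99792458e8 m/s, 1 eV = 1.602176634e-19 J.)
In SI units: f = 1.34 PHz = 1.34e15 Hz.
For a photon p = hf/c, so p = 2.962e-27 kg·m/s.
Converting to eV/c: p = 5.542 eV/c ≈ 5.54 eV/c.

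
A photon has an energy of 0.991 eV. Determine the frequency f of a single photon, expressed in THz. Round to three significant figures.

240 THz

Use h = 6.62607015e-34 J·s, 1 eV = 1.602176634e-19 J.
In SI units: E = 0.991 eV = 1.5878e-19 J.
Apply f = E/h: f = 2.396e14 Hz.
Converting to THz: f = 239.6 THz ≈ 240 THz.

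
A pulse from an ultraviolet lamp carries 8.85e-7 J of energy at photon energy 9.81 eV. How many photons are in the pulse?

5.63e11 photons

Per-photon energy: E = 1.572e-18 J (from energy = 9.81 eV).
N = E_total / E_photon = 8.85e-7 J / 1.572e-18 J = 5.63e11.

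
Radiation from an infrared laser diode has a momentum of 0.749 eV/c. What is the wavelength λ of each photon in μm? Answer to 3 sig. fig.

1.66 μm

Convert to SI: p = 0.749 eV/c = 4.0029·10^-28 kg·m/s.
The photon relation is λ = h/p, giving λ = 1.655·10^-6 m.
Converting to μm: λ = 1.655 μm ≈ 1.66 μm.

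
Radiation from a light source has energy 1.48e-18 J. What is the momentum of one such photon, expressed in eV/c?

(c = 2.99792458e8 m/s, 1 eV = 1.602176634e-19 J.)
For a photon p = E/c, so p = 4.937e-27 kg·m/s.
Converting to eV/c: p = 9.237 eV/c ≈ 9.24 eV/c.

9.24 eV/c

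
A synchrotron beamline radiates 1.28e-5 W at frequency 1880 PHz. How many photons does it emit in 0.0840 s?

8.63e8 photons

Total energy: E_total = P·t = 1.28e-5 × 0.0840 = 1.075e-6 J.
Per-photon energy: E = 1.246e-15 J.
N = E_total / E_photon = 8.63e8.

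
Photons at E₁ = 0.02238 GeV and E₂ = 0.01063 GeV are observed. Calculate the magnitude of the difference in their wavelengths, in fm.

61.2 fm

Using λ = hc/E: λ₁ = 5.5400 × 10^-14 m, λ₂ = 1.1664 × 10^-13 m.
|Δλ| = |5.5400 × 10^-14 − 1.1664 × 10^-13| = 6.12 × 10^-14 m = 61.2 fm.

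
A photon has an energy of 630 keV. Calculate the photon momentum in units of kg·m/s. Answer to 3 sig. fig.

3.37 × 10^-22 kg·m/s

First convert: E = 630 keV = 1.0094 × 10^-13 J.
The photon relation is p = E/c, giving p = 3.367 × 10^-22 kg·m/s.
So p ≈ 3.37 × 10^-22 kg·m/s.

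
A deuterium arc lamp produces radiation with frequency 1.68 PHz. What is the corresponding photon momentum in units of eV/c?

First convert: f = 1.68 PHz = 1.68e15 Hz.
For a photon p = hf/c, so p = 3.713e-27 kg·m/s.
Converting to eV/c: p = 6.948 eV/c ≈ 6.95 eV/c.

6.95 eV/c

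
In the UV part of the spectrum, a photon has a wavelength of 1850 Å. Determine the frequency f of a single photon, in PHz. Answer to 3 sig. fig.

1.62 PHz

Take c = 2.99792458e8 m/s.
In SI units: λ = 1850 Å = 1.85e-7 m.
For a photon f = c/λ, so f = 1.620e15 Hz.
Converting to PHz: f = 1.620 PHz ≈ 1.62 PHz.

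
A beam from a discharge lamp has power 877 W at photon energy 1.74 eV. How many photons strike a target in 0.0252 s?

Total energy: E_total = P·t = 877 × 0.0252 = 22.10 J.
Per-photon energy: E = 2.788 × 10^-19 J.
N = E_total / E_photon = 7.93 × 10^19.

7.93 × 10^19 photons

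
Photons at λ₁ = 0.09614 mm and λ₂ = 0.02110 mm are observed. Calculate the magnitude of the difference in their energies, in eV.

0.0459 eV

Using E = hc/λ: E₁ = 2.0662e-21 J, E₂ = 9.4144e-21 J.
|ΔE| = |2.0662e-21 − 9.4144e-21| = 7.35e-21 J = 0.0459 eV.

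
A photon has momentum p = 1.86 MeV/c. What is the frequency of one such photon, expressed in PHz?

4.50·10^5 PHz

First convert: p = 1.86 MeV/c = 9.9404·10^-22 kg·m/s.
The photon relation is f = pc/h, giving f = 4.497·10^20 Hz.
Converting to PHz: f = 449700 PHz ≈ 4.50·10^5 PHz.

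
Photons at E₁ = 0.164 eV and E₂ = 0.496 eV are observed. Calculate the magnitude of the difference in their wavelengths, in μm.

5.06 μm

Using λ = hc/E: λ₁ = 7.560 × 10^-6 m, λ₂ = 2.500 × 10^-6 m.
|Δλ| = |7.560 × 10^-6 − 2.500 × 10^-6| = 5.06 × 10^-6 m = 5.06 μm.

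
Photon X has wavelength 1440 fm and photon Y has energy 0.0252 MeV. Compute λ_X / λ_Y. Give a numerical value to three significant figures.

0.0293

λ_X = 1.440 × 10^-12 m (from wavelength = 1440 fm, via λ given directly).
λ_Y = 4.920 × 10^-11 m (from energy = 0.0252 MeV, via λ = hc/E).
Ratio = 1.440 × 10^-12 / 4.920 × 10^-11 = 0.0293.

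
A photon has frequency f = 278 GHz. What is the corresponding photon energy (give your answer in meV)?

1.15 meV

First convert: f = 278 GHz = 2.78e11 Hz.
The photon relation is E = hf, giving E = 1.842e-22 J.
Converting to meV: E = 1.150 meV ≈ 1.15 meV.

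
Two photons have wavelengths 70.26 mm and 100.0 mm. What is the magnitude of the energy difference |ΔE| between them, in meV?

Using E = hc/λ: E₁ = 2.8273e-24 J, E₂ = 1.9864e-24 J.
|ΔE| = |2.8273e-24 − 1.9864e-24| = 8.41e-25 J = 5.25e-3 meV.

5.25e-3 meV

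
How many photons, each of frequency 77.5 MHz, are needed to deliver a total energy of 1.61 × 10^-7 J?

3.14 × 10^18 photons

Per-photon energy: E = 5.135 × 10^-26 J (from frequency = 77.5 MHz).
N = E_total / E_photon = 1.61 × 10^-7 J / 5.135 × 10^-26 J = 3.14 × 10^18.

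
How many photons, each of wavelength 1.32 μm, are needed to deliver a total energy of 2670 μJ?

Per-photon energy: E = 1.505e-19 J (from wavelength = 1.32 μm).
N = E_total / E_photon = 0.00267 J / 1.505e-19 J = 1.77e16.

1.77e16 photons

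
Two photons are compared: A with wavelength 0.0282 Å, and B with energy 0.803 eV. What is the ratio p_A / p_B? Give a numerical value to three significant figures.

5.48 × 10^5

p_A = 2.350 × 10^-22 kg·m/s (from wavelength = 0.0282 Å, via p = h/λ).
p_B = 4.291 × 10^-28 kg·m/s (from energy = 0.803 eV, via p = E/c).
Ratio = 2.350 × 10^-22 / 4.291 × 10^-28 = 5.48 × 10^5.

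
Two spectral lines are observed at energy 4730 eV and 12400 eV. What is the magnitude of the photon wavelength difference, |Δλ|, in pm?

Using λ = hc/E: λ₁ = 2.621 × 10^-10 m, λ₂ = 9.999 × 10^-11 m.
|Δλ| = |2.621 × 10^-10 − 9.999 × 10^-11| = 1.62 × 10^-10 m = 162 pm.

162 pm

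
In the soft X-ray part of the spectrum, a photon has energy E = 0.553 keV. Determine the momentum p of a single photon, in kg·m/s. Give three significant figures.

Use c = 2.99792458 × 10^8 m/s, 1 eV = 1.602176634 × 10^-19 J.
First convert: E = 0.553 keV = 8.8600 × 10^-17 J.
Since p = E/c for a photon, p = 2.955 × 10^-25 kg·m/s.
So p ≈ 2.96 × 10^-25 kg·m/s.

2.96 × 10^-25 kg·m/s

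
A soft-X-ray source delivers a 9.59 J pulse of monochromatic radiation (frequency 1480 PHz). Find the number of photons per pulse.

9.78e15 photons

Per-photon energy: E = 9.807e-16 J (from frequency = 1480 PHz).
N = E_total / E_photon = 9.59 J / 9.807e-16 J = 9.78e15.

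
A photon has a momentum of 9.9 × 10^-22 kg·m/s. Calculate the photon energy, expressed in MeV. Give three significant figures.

1.85 MeV

(c = 2.99792458 × 10^8 m/s, 1 eV = 1.602176634 × 10^-19 J.)
Since E = pc for a photon, E = 2.968 × 10^-13 J.
Converting to MeV: E = 1.852 MeV ≈ 1.85 MeV.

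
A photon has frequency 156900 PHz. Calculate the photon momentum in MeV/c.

0.649 MeV/c

Use h = 6.62607015 × 10^-34 J·s, c = 2.99792458 × 10^8 m/s, 1 eV = 1.602176634 × 10^-19 J.
First convert: f = 156900 PHz = 1.569 × 10^20 Hz.
The photon relation is p = hf/c, giving p = 3.468 × 10^-22 kg·m/s.
Converting to MeV/c: p = 0.6489 MeV/c ≈ 0.649 MeV/c.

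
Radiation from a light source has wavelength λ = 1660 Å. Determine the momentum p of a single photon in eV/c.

In SI units: λ = 1660 Å = 1.66 × 10^-7 m.
For a photon p = h/λ, so p = 3.992 × 10^-27 kg·m/s.
Converting to eV/c: p = 7.469 eV/c ≈ 7.47 eV/c.

7.47 eV/c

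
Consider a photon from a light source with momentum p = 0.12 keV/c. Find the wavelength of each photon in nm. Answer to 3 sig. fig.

Take h = 6.62607015·10^-34 J·s, c = 2.99792458·10^8 m/s, 1 eV = 1.602176634·10^-19 J.
First convert: p = 0.12 keV/c = 6.4131·10^-26 kg·m/s.
The photon relation is λ = h/p, giving λ = 1.033·10^-8 m.
Converting to nm: λ = 10.33 nm ≈ 10.3 nm.

10.3 nm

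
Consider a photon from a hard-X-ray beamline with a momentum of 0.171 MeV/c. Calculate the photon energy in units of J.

Take c = 2.99792458e8 m/s, 1 eV = 1.602176634e-19 J.
First convert: p = 0.171 MeV/c = 9.1387e-23 kg·m/s.
The photon relation is E = pc, giving E = 2.740e-14 J.
So E ≈ 2.74e-14 J.

2.74e-14 J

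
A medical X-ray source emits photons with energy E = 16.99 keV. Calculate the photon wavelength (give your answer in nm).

0.0730 nm

Take h = 6.62607015 × 10^-34 J·s, c = 2.99792458 × 10^8 m/s, 1 eV = 1.602176634 × 10^-19 J.
Convert to SI: E = 16.99 keV = 2.7221 × 10^-15 J.
Apply λ = hc/E: λ = 7.297 × 10^-11 m.
Converting to nm: λ = 0.07297 nm ≈ 0.0730 nm.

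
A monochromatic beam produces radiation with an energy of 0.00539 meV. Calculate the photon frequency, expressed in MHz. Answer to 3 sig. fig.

1300 MHz

Take h = 6.62607015e-34 J·s, 1 eV = 1.602176634e-19 J.
Convert to SI: E = 0.00539 meV = 8.6357e-25 J.
Apply f = E/h: f = 1.303e9 Hz.
Converting to MHz: f = 1303 MHz ≈ 1300 MHz.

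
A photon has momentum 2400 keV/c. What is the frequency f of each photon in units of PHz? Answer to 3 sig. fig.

5.80e5 PHz

Take h = 6.62607015e-34 J·s, c = 2.99792458e8 m/s, 1 eV = 1.602176634e-19 J.
Convert to SI: p = 2400 keV/c = 1.2826e-21 kg·m/s.
The photon relation is f = pc/h, giving f = 5.803e20 Hz.
Converting to PHz: f = 580300 PHz ≈ 5.80e5 PHz.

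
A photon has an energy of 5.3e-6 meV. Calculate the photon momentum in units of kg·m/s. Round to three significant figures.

Use c = 2.99792458e8 m/s, 1 eV = 1.602176634e-19 J.
In SI units: E = 5.3e-6 meV = 8.4915e-28 J.
Since p = E/c for a photon, p = 2.832e-36 kg·m/s.
So p ≈ 2.83e-36 kg·m/s.

2.83e-36 kg·m/s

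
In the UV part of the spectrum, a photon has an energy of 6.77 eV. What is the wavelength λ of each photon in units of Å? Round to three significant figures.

1830 Å

Use h = 6.62607015 × 10^-34 J·s, c = 2.99792458 × 10^8 m/s, 1 eV = 1.602176634 × 10^-19 J.
In SI units: E = 6.77 eV = 1.0847 × 10^-18 J.
Since λ = hc/E for a photon, λ = 1.831 × 10^-7 m.
Converting to Å: λ = 1831 Å ≈ 1830 Å.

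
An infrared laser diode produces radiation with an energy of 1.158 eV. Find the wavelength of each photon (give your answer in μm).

1.07 μm

(h = 6.62607015 × 10^-34 J·s, c = 2.99792458 × 10^8 m/s, 1 eV = 1.602176634 × 10^-19 J.)
First convert: E = 1.158 eV = 1.8553 × 10^-19 J.
The photon relation is λ = hc/E, giving λ = 1.071 × 10^-6 m.
Converting to μm: λ = 1.071 μm ≈ 1.07 μm.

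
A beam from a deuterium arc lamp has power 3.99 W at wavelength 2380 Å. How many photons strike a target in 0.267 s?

Total energy: E_total = P·t = 3.99 × 0.267 = 1.065 J.
Per-photon energy: E = 8.346e-19 J.
N = E_total / E_photon = 1.28e18.

1.28e18 photons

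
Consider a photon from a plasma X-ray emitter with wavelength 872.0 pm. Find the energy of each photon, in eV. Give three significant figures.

First convert: λ = 872.0 pm = 8.720·10^-10 m.
Apply E = hc/λ: E = 2.278·10^-16 J.
Converting to eV: E = 1422 eV ≈ 1420 eV.

1420 eV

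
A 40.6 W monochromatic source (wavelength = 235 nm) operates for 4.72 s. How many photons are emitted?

Total energy: E_total = P·t = 40.6 × 4.72 = 191.6 J.
Per-photon energy: E = 8.453 × 10^-19 J.
N = E_total / E_photon = 2.27 × 10^20.

2.27 × 10^20 photons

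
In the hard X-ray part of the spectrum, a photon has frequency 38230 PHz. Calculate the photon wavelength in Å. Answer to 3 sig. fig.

0.0784 Å

Use c = 2.99792458 × 10^8 m/s.
First convert: f = 38230 PHz = 3.823 × 10^19 Hz.
For a photon λ = c/f, so λ = 7.842 × 10^-12 m.
Converting to Å: λ = 0.07842 Å ≈ 0.0784 Å.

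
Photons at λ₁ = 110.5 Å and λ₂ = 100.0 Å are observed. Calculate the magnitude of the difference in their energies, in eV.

11.8 eV

Using E = hc/λ: E₁ = 1.7977·10^-17 J, E₂ = 1.9864·10^-17 J.
|ΔE| = |1.7977·10^-17 − 1.9864·10^-17| = 1.89·10^-18 J = 11.8 eV.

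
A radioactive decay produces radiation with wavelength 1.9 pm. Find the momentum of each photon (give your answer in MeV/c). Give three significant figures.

0.653 MeV/c

(h = 6.62607015e-34 J·s, c = 2.99792458e8 m/s, 1 eV = 1.602176634e-19 J.)
Convert to SI: λ = 1.9 pm = 1.9e-12 m.
The photon relation is p = h/λ, giving p = 3.487e-22 kg·m/s.
Converting to MeV/c: p = 0.6525 MeV/c ≈ 0.653 MeV/c.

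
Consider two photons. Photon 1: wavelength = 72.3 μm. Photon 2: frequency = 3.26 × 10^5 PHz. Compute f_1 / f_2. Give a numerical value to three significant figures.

1.27 × 10^-8

f_1 = 4.147 × 10^12 Hz (from wavelength = 72.3 μm, via f = c/λ).
f_2 = 3.260 × 10^20 Hz (from frequency = 3.26 × 10^5 PHz, via f given directly).
Ratio = 4.147 × 10^12 / 3.260 × 10^20 = 1.27 × 10^-8.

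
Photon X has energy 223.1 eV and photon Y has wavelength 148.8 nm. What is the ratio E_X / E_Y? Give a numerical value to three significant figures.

26.8

E_X = 3.574e-17 J (from energy = 223.1 eV, via E given directly).
E_Y = 1.335e-18 J (from wavelength = 148.8 nm, via E = hc/λ).
Ratio = 3.574e-17 / 1.335e-18 = 26.8.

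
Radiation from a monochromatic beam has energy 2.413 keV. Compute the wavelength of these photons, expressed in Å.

Take h = 6.62607015 × 10^-34 J·s, c = 2.99792458 × 10^8 m/s, 1 eV = 1.602176634 × 10^-19 J.
In SI units: E = 2.413 keV = 3.8661 × 10^-16 J.
Apply λ = hc/E: λ = 5.138 × 10^-10 m.
Converting to Å: λ = 5.138 Å ≈ 5.14 Å.

5.14 Å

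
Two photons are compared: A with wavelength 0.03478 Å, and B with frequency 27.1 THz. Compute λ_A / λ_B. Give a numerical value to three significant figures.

λ_A = 3.478e-12 m (from wavelength = 0.03478 Å, via λ given directly).
λ_B = 1.106e-5 m (from frequency = 27.1 THz, via λ = c/f).
Ratio = 3.478e-12 / 1.106e-5 = 3.14e-7.

3.14e-7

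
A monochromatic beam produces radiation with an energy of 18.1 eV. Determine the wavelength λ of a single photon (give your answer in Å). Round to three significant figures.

685 Å

(h = 6.62607015e-34 J·s, c = 2.99792458e8 m/s, 1 eV = 1.602176634e-19 J.)
Convert to SI: E = 18.1 eV = 2.8999e-18 J.
The photon relation is λ = hc/E, giving λ = 6.850e-8 m.
Converting to Å: λ = 685.0 Å ≈ 685 Å.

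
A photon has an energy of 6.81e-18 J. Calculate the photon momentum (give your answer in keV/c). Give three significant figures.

0.0425 keV/c

(c = 2.99792458e8 m/s, 1 eV = 1.602176634e-19 J.)
Since p = E/c for a photon, p = 2.272e-26 kg·m/s.
Converting to keV/c: p = 0.04250 keV/c ≈ 0.0425 keV/c.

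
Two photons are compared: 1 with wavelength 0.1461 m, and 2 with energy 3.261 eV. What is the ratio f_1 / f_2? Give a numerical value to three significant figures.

f_1 = 2.052e9 Hz (from wavelength = 0.1461 m, via f = c/λ).
f_2 = 7.885e14 Hz (from energy = 3.261 eV, via f = E/h).
Ratio = 2.052e9 / 7.885e14 = 2.60e-6.

2.60e-6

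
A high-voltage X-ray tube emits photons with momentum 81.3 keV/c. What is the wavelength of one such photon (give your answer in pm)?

Use h = 6.62607015e-34 J·s, c = 2.99792458e8 m/s, 1 eV = 1.602176634e-19 J.
In SI units: p = 81.3 keV/c = 4.3449e-23 kg·m/s.
For a photon λ = h/p, so λ = 1.525e-11 m.
Converting to pm: λ = 15.25 pm ≈ 15.3 pm.

15.3 pm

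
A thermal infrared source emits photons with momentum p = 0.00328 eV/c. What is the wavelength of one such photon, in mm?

0.378 mm

First convert: p = 0.00328 eV/c = 1.7529e-30 kg·m/s.
Apply λ = h/p: λ = 3.780e-4 m.
Converting to mm: λ = 0.3780 mm ≈ 0.378 mm.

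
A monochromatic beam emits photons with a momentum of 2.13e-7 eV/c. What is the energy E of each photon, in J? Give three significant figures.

First convert: p = 2.13e-7 eV/c = 1.1383e-34 kg·m/s.
The photon relation is E = pc, giving E = 3.413e-26 J.
So E ≈ 3.41e-26 J.

3.41e-26 J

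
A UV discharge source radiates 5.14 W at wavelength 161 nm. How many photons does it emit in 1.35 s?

Total energy: E_total = P·t = 5.14 × 1.35 = 6.939 J.
Per-photon energy: E = 1.234e-18 J.
N = E_total / E_photon = 5.62e18.

5.62e18 photons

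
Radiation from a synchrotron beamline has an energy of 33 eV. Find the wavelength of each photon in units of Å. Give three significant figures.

Take h = 6.62607015·10^-34 J·s, c = 2.99792458·10^8 m/s, 1 eV = 1.602176634·10^-19 J.
In SI units: E = 33 eV = 5.2872·10^-18 J.
Since λ = hc/E for a photon, λ = 3.757·10^-8 m.
Converting to Å: λ = 375.7 Å ≈ 376 Å.

376 Å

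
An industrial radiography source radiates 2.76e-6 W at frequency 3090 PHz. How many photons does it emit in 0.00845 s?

Total energy: E_total = P·t = 2.76e-6 × 0.00845 = 2.332e-8 J.
Per-photon energy: E = 2.047e-15 J.
N = E_total / E_photon = 1.14e7.

1.14e7 photons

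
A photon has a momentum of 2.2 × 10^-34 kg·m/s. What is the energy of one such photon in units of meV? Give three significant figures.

4.12 × 10^-4 meV

The photon relation is E = pc, giving E = 6.595 × 10^-26 J.
Converting to meV: E = 4.117 × 10^-4 meV ≈ 4.12 × 10^-4 meV.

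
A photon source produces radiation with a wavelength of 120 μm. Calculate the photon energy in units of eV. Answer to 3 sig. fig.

Use h = 6.62607015e-34 J·s, c = 2.99792458e8 m/s, 1 eV = 1.602176634e-19 J.
In SI units: λ = 120 μm = 1.2e-4 m.
The photon relation is E = hc/λ, giving E = 1.655e-21 J.
Converting to eV: E = 0.01033 eV ≈ 0.0103 eV.

0.0103 eV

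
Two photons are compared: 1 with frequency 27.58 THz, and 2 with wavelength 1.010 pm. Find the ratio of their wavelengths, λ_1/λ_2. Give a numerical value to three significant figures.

1.08 × 10^7

λ_1 = 1.087 × 10^-5 m (from frequency = 27.58 THz, via λ = c/f).
λ_2 = 1.010 × 10^-12 m (from wavelength = 1.010 pm, via λ given directly).
Ratio = 1.087 × 10^-5 / 1.010 × 10^-12 = 1.08 × 10^7.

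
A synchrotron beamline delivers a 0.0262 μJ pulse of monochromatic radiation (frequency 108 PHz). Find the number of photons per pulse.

3.66e8 photons

Per-photon energy: E = 7.156e-17 J (from frequency = 108 PHz).
N = E_total / E_photon = 2.62e-8 J / 7.156e-17 J = 3.66e8.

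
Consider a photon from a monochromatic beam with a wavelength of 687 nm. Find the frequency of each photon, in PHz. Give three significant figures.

(c = 2.99792458 × 10^8 m/s.)
In SI units: λ = 687 nm = 6.87 × 10^-7 m.
Apply f = c/λ: f = 4.364 × 10^14 Hz.
Converting to PHz: f = 0.4364 PHz ≈ 0.436 PHz.

0.436 PHz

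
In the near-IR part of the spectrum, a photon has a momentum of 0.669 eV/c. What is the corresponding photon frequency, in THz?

162 THz

First convert: p = 0.669 eV/c = 3.5753 × 10^-28 kg·m/s.
Apply f = pc/h: f = 1.618 × 10^14 Hz.
Converting to THz: f = 161.8 THz ≈ 162 THz.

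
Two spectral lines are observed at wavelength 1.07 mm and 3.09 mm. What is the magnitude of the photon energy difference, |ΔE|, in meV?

0.757 meV

Using E = hc/λ: E₁ = 1.856·10^-22 J, E₂ = 6.429·10^-23 J.
|ΔE| = |1.856·10^-22 − 6.429·10^-23| = 1.21·10^-22 J = 0.757 meV.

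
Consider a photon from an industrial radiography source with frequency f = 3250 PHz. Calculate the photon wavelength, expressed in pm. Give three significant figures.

92.2 pm

First convert: f = 3250 PHz = 3.25e18 Hz.
Apply λ = c/f: λ = 9.224e-11 m.
Converting to pm: λ = 92.24 pm ≈ 92.2 pm.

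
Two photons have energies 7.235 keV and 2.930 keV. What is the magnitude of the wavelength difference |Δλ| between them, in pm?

Using λ = hc/E: λ₁ = 1.7137 × 10^-10 m, λ₂ = 4.2315 × 10^-10 m.
|Δλ| = |1.7137 × 10^-10 − 4.2315 × 10^-10| = 2.52 × 10^-10 m = 252 pm.

252 pm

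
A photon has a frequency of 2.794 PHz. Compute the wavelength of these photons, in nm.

Use c = 2.99792458e8 m/s.
In SI units: f = 2.794 PHz = 2.794e15 Hz.
The photon relation is λ = c/f, giving λ = 1.073e-7 m.
Converting to nm: λ = 107.3 nm ≈ 107 nm.

107 nm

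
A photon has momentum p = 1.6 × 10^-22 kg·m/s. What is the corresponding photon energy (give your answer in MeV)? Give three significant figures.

Take c = 2.99792458 × 10^8 m/s, 1 eV = 1.602176634 × 10^-19 J.
The photon relation is E = pc, giving E = 4.797 × 10^-14 J.
Converting to MeV: E = 0.2994 MeV ≈ 0.299 MeV.

0.299 MeV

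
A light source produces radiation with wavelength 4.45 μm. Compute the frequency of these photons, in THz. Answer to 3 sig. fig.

67.4 THz

Convert to SI: λ = 4.45 μm = 4.45 × 10^-6 m.
Apply f = c/λ: f = 6.737 × 10^13 Hz.
Converting to THz: f = 67.37 THz ≈ 67.4 THz.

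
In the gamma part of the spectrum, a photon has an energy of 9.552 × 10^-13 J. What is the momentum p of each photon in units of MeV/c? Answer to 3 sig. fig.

5.96 MeV/c

Use c = 2.99792458 × 10^8 m/s, 1 eV = 1.602176634 × 10^-19 J.
For a photon p = E/c, so p = 3.186 × 10^-21 kg·m/s.
Converting to MeV/c: p = 5.962 MeV/c ≈ 5.96 MeV/c.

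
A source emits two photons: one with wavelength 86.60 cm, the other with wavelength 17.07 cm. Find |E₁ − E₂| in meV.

Using E = hc/λ: E₁ = 2.2938e-25 J, E₂ = 1.1637e-24 J.
|ΔE| = |2.2938e-25 − 1.1637e-24| = 9.34e-25 J = 5.83e-3 meV.

5.83e-3 meV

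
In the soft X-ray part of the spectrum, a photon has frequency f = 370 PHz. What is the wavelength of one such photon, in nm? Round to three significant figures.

First convert: f = 370 PHz = 3.70 × 10^17 Hz.
The photon relation is λ = c/f, giving λ = 8.102 × 10^-10 m.
Converting to nm: λ = 0.8102 nm ≈ 0.810 nm.

0.810 nm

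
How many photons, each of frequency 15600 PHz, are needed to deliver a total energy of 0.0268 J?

2.59e12 photons

Per-photon energy: E = 1.034e-14 J (from frequency = 15600 PHz).
N = E_total / E_photon = 0.0268 J / 1.034e-14 J = 2.59e12.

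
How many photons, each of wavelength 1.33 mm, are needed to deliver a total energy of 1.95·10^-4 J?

1.31·10^18 photons

Per-photon energy: E = 1.494·10^-22 J (from wavelength = 1.33 mm).
N = E_total / E_photon = 1.95·10^-4 J / 1.494·10^-22 J = 1.31·10^18.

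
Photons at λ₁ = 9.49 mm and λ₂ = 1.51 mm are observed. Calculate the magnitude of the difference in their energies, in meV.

Using E = hc/λ: E₁ = 2.093e-23 J, E₂ = 1.316e-22 J.
|ΔE| = |2.093e-23 − 1.316e-22| = 1.11e-22 J = 0.690 meV.

0.690 meV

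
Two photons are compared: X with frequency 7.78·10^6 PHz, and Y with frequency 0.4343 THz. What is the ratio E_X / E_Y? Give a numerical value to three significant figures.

1.79·10^10

E_X = 5.155·10^-12 J (from frequency = 7.78·10^6 PHz, via E = hf).
E_Y = 2.878·10^-22 J (from frequency = 0.4343 THz, via E = hf).
Ratio = 5.155·10^-12 / 2.878·10^-22 = 1.79·10^10.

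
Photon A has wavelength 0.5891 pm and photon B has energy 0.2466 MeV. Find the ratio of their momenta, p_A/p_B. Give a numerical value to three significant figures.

8.53

p_A = 1.125e-21 kg·m/s (from wavelength = 0.5891 pm, via p = h/λ).
p_B = 1.318e-22 kg·m/s (from energy = 0.2466 MeV, via p = E/c).
Ratio = 1.125e-21 / 1.318e-22 = 8.53.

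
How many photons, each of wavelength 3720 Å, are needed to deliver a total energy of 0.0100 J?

1.87e16 photons

Per-photon energy: E = 5.340e-19 J (from wavelength = 3720 Å).
N = E_total / E_photon = 0.0100 J / 5.340e-19 J = 1.87e16.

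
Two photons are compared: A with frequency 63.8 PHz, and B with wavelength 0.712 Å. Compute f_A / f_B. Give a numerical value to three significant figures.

0.0152

f_A = 6.380e16 Hz (from frequency = 63.8 PHz, via f given directly).
f_B = 4.211e18 Hz (from wavelength = 0.712 Å, via f = c/λ).
Ratio = 6.380e16 / 4.211e18 = 0.0152.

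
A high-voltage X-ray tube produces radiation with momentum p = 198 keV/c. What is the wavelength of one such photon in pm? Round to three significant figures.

First convert: p = 198 keV/c = 1.0582e-22 kg·m/s.
Since λ = h/p for a photon, λ = 6.262e-12 m.
Converting to pm: λ = 6.262 pm ≈ 6.26 pm.

6.26 pm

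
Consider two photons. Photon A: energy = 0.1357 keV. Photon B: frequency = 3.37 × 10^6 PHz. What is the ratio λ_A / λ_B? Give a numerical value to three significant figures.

λ_A = 9.137 × 10^-9 m (from energy = 0.1357 keV, via λ = hc/E).
λ_B = 8.896 × 10^-14 m (from frequency = 3.37 × 10^6 PHz, via λ = c/f).
Ratio = 9.137 × 10^-9 / 8.896 × 10^-14 = 1.03 × 10^5.

1.03 × 10^5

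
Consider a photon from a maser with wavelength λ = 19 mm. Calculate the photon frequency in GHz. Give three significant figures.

15.8 GHz

Convert to SI: λ = 19 mm = 0.019 m.
Apply f = c/λ: f = 1.578 × 10^10 Hz.
Converting to GHz: f = 15.78 GHz ≈ 15.8 GHz.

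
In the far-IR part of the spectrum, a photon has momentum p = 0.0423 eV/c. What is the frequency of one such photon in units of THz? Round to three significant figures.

(h = 6.62607015·10^-34 J·s, c = 2.99792458·10^8 m/s, 1 eV = 1.602176634·10^-19 J.)
Convert to SI: p = 0.0423 eV/c = 2.2606·10^-29 kg·m/s.
The photon relation is f = pc/h, giving f = 1.023·10^13 Hz.
Converting to THz: f = 10.23 THz ≈ 10.2 THz.

10.2 THz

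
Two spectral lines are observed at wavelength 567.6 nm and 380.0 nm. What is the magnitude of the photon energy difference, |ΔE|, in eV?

1.08 eV

Using E = hc/λ: E₁ = 3.4997 × 10^-19 J, E₂ = 5.2275 × 10^-19 J.
|ΔE| = |3.4997 × 10^-19 − 5.2275 × 10^-19| = 1.73 × 10^-19 J = 1.08 eV.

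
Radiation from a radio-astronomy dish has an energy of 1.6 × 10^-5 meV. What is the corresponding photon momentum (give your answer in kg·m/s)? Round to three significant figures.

8.55 × 10^-36 kg·m/s

(c = 2.99792458 × 10^8 m/s, 1 eV = 1.602176634 × 10^-19 J.)
First convert: E = 1.6 × 10^-5 meV = 2.5635 × 10^-27 J.
For a photon p = E/c, so p = 8.551 × 10^-36 kg·m/s.
So p ≈ 8.55 × 10^-36 kg·m/s.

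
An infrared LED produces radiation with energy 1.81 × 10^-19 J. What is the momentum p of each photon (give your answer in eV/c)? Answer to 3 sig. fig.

1.13 eV/c

(c = 2.99792458 × 10^8 m/s, 1 eV = 1.602176634 × 10^-19 J.)
Since p = E/c for a photon, p = 6.038 × 10^-28 kg·m/s.
Converting to eV/c: p = 1.130 eV/c ≈ 1.13 eV/c.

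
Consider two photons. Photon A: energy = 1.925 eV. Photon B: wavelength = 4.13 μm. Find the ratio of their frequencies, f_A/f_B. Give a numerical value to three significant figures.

f_A = 4.655·10^14 Hz (from energy = 1.925 eV, via f = E/h).
f_B = 7.259·10^13 Hz (from wavelength = 4.13 μm, via f = c/λ).
Ratio = 4.655·10^14 / 7.259·10^13 = 6.41.

6.41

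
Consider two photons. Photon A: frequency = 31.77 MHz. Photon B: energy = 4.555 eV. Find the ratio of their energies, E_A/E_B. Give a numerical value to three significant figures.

2.88 × 10^-8

E_A = 2.105 × 10^-26 J (from frequency = 31.77 MHz, via E = hf).
E_B = 7.298 × 10^-19 J (from energy = 4.555 eV, via E given directly).
Ratio = 2.105 × 10^-26 / 7.298 × 10^-19 = 2.88 × 10^-8.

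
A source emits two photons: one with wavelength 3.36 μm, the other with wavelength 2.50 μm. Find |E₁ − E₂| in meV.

Using E = hc/λ: E₁ = 5.912e-20 J, E₂ = 7.946e-20 J.
|ΔE| = |5.912e-20 − 7.946e-20| = 2.03e-20 J = 127 meV.

127 meV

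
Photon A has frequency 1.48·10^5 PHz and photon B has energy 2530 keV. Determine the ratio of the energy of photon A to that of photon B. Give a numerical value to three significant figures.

E_A = 9.807·10^-14 J (from frequency = 1.48·10^5 PHz, via E = hf).
E_B = 4.054·10^-13 J (from energy = 2530 keV, via E given directly).
Ratio = 9.807·10^-14 / 4.054·10^-13 = 0.242.

0.242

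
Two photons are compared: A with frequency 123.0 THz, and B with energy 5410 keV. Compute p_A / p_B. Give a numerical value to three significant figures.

9.40 × 10^-8

p_A = 2.719 × 10^-28 kg·m/s (from frequency = 123.0 THz, via p = hf/c).
p_B = 2.891 × 10^-21 kg·m/s (from energy = 5410 keV, via p = E/c).
Ratio = 2.719 × 10^-28 / 2.891 × 10^-21 = 9.40 × 10^-8.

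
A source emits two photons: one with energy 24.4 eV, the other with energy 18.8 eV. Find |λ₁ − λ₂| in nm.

Using λ = hc/E: λ₁ = 5.081·10^-8 m, λ₂ = 6.595·10^-8 m.
|Δλ| = |5.081·10^-8 − 6.595·10^-8| = 1.51·10^-8 m = 15.1 nm.

15.1 nm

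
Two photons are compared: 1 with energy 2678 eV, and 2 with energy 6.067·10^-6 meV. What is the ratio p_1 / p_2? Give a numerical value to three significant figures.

p_1 = 1.431·10^-24 kg·m/s (from energy = 2678 eV, via p = E/c).
p_2 = 3.242·10^-36 kg·m/s (from energy = 6.067·10^-6 meV, via p = E/c).
Ratio = 1.431·10^-24 / 3.242·10^-36 = 4.41·10^11.

4.41·10^11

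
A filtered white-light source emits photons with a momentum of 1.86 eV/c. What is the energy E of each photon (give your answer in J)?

(c = 2.99792458 × 10^8 m/s, 1 eV = 1.602176634 × 10^-19 J.)
In SI units: p = 1.86 eV/c = 9.9404 × 10^-28 kg·m/s.
The photon relation is E = pc, giving E = 2.980 × 10^-19 J.
So E ≈ 2.98 × 10^-19 J.

2.98 × 10^-19 J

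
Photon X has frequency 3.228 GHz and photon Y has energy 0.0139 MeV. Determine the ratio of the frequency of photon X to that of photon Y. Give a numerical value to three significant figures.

f_X = 3.228 × 10^9 Hz (from frequency = 3.228 GHz, via f given directly).
f_Y = 3.361 × 10^18 Hz (from energy = 0.0139 MeV, via f = E/h).
Ratio = 3.228 × 10^9 / 3.361 × 10^18 = 9.60 × 10^-10.

9.60 × 10^-10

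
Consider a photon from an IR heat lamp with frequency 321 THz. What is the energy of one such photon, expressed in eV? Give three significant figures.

Convert to SI: f = 321 THz = 3.21·10^14 Hz.
For a photon E = hf, so E = 2.127·10^-19 J.
Converting to eV: E = 1.328 eV ≈ 1.33 eV.

1.33 eV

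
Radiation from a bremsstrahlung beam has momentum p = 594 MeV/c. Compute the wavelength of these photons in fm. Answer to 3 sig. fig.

Convert to SI: p = 594 MeV/c = 3.1745e-19 kg·m/s.
The photon relation is λ = h/p, giving λ = 2.087e-15 m.
Converting to fm: λ = 2.087 fm ≈ 2.09 fm.

2.09 fm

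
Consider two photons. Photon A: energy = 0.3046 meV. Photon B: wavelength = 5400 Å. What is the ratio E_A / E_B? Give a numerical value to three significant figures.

E_A = 4.880e-23 J (from energy = 0.3046 meV, via E given directly).
E_B = 3.679e-19 J (from wavelength = 5400 Å, via E = hc/λ).
Ratio = 4.880e-23 / 3.679e-19 = 1.33e-4.

1.33e-4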